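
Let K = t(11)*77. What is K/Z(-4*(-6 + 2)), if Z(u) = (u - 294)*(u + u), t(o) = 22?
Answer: -847/4448 ≈ -0.19042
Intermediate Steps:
Z(u) = 2*u*(-294 + u) (Z(u) = (-294 + u)*(2*u) = 2*u*(-294 + u))
K = 1694 (K = 22*77 = 1694)
K/Z(-4*(-6 + 2)) = 1694/((2*(-4*(-6 + 2))*(-294 - 4*(-6 + 2)))) = 1694/((2*(-4*(-4))*(-294 - 4*(-4)))) = 1694/((2*16*(-294 + 16))) = 1694/((2*16*(-278))) = 1694/(-8896) = 1694*(-1/8896) = -847/4448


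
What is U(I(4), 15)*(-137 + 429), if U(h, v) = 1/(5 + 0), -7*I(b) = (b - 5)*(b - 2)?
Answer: 292/5 ≈ 58.400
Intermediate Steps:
I(b) = -(-5 + b)*(-2 + b)/7 (I(b) = -(b - 5)*(b - 2)/7 = -(-5 + b)*(-2 + b)/7)
U(h, v) = ⅕ (U(h, v) = 1/5 = ⅕)
U(I(4), 15)*(-137 + 429) = (-137 + 429)/5 = (⅕)*292 = 292/5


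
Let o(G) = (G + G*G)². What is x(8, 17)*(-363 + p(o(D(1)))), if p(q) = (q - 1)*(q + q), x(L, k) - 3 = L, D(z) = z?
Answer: -3729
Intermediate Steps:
x(L, k) = 3 + L
o(G) = (G + G²)²
p(q) = 2*q*(-1 + q) (p(q) = (-1 + q)*(2*q) = 2*q*(-1 + q))
x(8, 17)*(-363 + p(o(D(1)))) = (3 + 8)*(-363 + 2*(1²*(1 + 1)²)*(-1 + 1²*(1 + 1)²)) = 11*(-363 + 2*(1*2²)*(-1 + 1*2²)) = 11*(-363 + 2*(1*4)*(-1 + 1*4)) = 11*(-363 + 2*4*(-1 + 4)) = 11*(-363 + 2*4*3) = 11*(-363 + 24) = 11*(-339) = -3729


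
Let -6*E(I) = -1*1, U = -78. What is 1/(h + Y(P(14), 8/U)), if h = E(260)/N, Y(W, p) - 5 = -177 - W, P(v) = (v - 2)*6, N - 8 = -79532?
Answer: -477144/116423137 ≈ -0.0040984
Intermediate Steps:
N = -79524 (N = 8 - 79532 = -79524)
E(I) = ⅙ (E(I) = -(-1)/6 = -⅙*(-1) = ⅙)
P(v) = -12 + 6*v (P(v) = (-2 + v)*6 = -12 + 6*v)
Y(W, p) = -172 - W (Y(W, p) = 5 + (-177 - W) = -172 - W)
h = -1/477144 (h = (⅙)/(-79524) = (⅙)*(-1/79524) = -1/477144 ≈ -2.0958e-6)
1/(h + Y(P(14), 8/U)) = 1/(-1/477144 + (-172 - (-12 + 6*14))) = 1/(-1/477144 + (-172 - (-12 + 84))) = 1/(-1/477144 + (-172 - 1*72)) = 1/(-1/477144 + (-172 - 72)) = 1/(-1/477144 - 244) = 1/(-116423137/477144) = -477144/116423137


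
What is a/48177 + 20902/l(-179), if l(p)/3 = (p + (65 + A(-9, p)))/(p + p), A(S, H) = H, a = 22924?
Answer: 120174864776/14115861 ≈ 8513.5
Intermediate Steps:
l(p) = 3*(65 + 2*p)/(2*p) (l(p) = 3*((p + (65 + p))/(p + p)) = 3*((65 + 2*p)/((2*p))) = 3*((65 + 2*p)*(1/(2*p))) = 3*((65 + 2*p)/(2*p)) = 3*(65 + 2*p)/(2*p))
a/48177 + 20902/l(-179) = 22924/48177 + 20902/(3 + (195/2)/(-179)) = 22924*(1/48177) + 20902/(3 + (195/2)*(-1/179)) = 22924/48177 + 20902/(3 - 195/358) = 22924/48177 + 20902/(879/358) = 22924/48177 + 20902*(358/879) = 22924/48177 + 7482916/879 = 120174864776/14115861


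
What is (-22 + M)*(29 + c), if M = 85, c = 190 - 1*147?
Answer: 4536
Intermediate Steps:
c = 43 (c = 190 - 147 = 43)
(-22 + M)*(29 + c) = (-22 + 85)*(29 + 43) = 63*72 = 4536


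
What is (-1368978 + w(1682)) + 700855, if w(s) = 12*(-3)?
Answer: -668159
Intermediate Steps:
w(s) = -36
(-1368978 + w(1682)) + 700855 = (-1368978 - 36) + 700855 = -1369014 + 700855 = -668159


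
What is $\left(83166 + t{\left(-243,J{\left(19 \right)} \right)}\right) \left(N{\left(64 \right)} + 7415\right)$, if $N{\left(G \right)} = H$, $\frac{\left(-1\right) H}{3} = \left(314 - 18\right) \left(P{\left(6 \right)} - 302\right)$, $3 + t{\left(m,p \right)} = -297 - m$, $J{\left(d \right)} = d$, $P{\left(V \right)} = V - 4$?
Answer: $22756490835$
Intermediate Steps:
$P{\left(V \right)} = -4 + V$
$t{\left(m,p \right)} = -300 - m$ ($t{\left(m,p \right)} = -3 - \left(297 + m\right) = -300 - m$)
$H = 266400$ ($H = - 3 \left(314 - 18\right) \left(\left(-4 + 6\right) - 302\right) = - 3 \cdot 296 \left(2 - 302\right) = - 3 \cdot 296 \left(-300\right) = \left(-3\right) \left(-88800\right) = 266400$)
$N{\left(G \right)} = 266400$
$\left(83166 + t{\left(-243,J{\left(19 \right)} \right)}\right) \left(N{\left(64 \right)} + 7415\right) = \left(83166 - 57\right) \left(266400 + 7415\right) = \left(83166 + \left(-300 + 243\right)\right) 273815 = \left(83166 - 57\right) 273815 = 83109 \cdot 273815 = 22756490835$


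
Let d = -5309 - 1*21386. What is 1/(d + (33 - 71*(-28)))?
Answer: -1/24674 ≈ -4.0528e-5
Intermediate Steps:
d = -26695 (d = -5309 - 21386 = -26695)
1/(d + (33 - 71*(-28))) = 1/(-26695 + (33 - 71*(-28))) = 1/(-26695 + (33 + 1988)) = 1/(-26695 + 2021) = 1/(-24674) = -1/24674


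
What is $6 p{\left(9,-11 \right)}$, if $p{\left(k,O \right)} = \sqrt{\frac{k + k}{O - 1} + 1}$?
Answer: $3 i \sqrt{2} \approx 4.2426 i$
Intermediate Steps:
$p{\left(k,O \right)} = \sqrt{1 + \frac{2 k}{-1 + O}}$ ($p{\left(k,O \right)} = \sqrt{\frac{2 k}{-1 + O} + 1} = \sqrt{1 + \frac{2 k}{-1 + O}}$)
$6 p{\left(9,-11 \right)} = 6 \sqrt{\frac{-1 - 11 + 2 \cdot 9}{-1 - 11}} = 6 \sqrt{\frac{-1 - 11 + 18}{-12}} = 6 \sqrt{\left(- \frac{1}{12}\right) 6} = 6 \sqrt{- \frac{1}{2}} = 6 \frac{i \sqrt{2}}{2} = 3 i \sqrt{2}$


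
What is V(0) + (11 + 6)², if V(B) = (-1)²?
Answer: 290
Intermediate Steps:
V(B) = 1
V(0) + (11 + 6)² = 1 + (11 + 6)² = 1 + 17² = 1 + 289 = 290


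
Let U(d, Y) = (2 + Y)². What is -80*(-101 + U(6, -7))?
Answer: 6080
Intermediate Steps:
-80*(-101 + U(6, -7)) = -80*(-101 + (2 - 7)²) = -80*(-101 + (-5)²) = -80*(-101 + 25) = -80*(-76) = 6080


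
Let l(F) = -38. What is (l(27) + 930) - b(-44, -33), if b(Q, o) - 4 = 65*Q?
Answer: 3748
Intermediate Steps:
b(Q, o) = 4 + 65*Q
(l(27) + 930) - b(-44, -33) = (-38 + 930) - (4 + 65*(-44)) = 892 - (4 - 2860) = 892 - 1*(-2856) = 892 + 2856 = 3748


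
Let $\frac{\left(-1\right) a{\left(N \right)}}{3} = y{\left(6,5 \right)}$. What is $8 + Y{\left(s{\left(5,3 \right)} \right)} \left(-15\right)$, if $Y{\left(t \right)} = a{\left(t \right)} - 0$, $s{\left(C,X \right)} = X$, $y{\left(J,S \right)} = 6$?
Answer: $278$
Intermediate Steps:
$a{\left(N \right)} = -18$ ($a{\left(N \right)} = \left(-3\right) 6 = -18$)
$Y{\left(t \right)} = -18$ ($Y{\left(t \right)} = -18 - 0 = -18 + 0 = -18$)
$8 + Y{\left(s{\left(5,3 \right)} \right)} \left(-15\right) = 8 - -270 = 8 + 270 = 278$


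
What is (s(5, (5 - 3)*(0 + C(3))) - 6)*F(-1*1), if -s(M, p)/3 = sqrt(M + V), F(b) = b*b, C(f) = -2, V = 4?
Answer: -15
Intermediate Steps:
F(b) = b**2
s(M, p) = -3*sqrt(4 + M) (s(M, p) = -3*sqrt(M + 4) = -3*sqrt(4 + M))
(s(5, (5 - 3)*(0 + C(3))) - 6)*F(-1*1) = (-3*sqrt(4 + 5) - 6)*(-1*1)**2 = (-3*sqrt(9) - 6)*(-1)**2 = (-3*3 - 6)*1 = (-9 - 6)*1 = -15*1 = -15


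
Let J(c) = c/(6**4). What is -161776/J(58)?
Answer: -104830848/29 ≈ -3.6149e+6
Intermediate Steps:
J(c) = c/1296
-161776/J(58) = -161776/((1/1296)*58) = -161776/29/648 = -161776*648/29 = -104830848/29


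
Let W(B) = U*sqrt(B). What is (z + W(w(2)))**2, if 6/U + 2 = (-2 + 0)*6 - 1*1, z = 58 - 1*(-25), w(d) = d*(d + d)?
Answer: 172257/25 - 664*sqrt(2)/5 ≈ 6702.5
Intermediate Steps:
w(d) = 2*d**2 (w(d) = d*(2*d) = 2*d**2)
z = 83 (z = 58 + 25 = 83)
U = -2/5 (U = 6/(-2 + ((-2 + 0)*6 - 1*1)) = 6/(-2 + (-2*6 - 1)) = 6/(-2 + (-12 - 1)) = 6/(-2 - 13) = 6/(-15) = 6*(-1/15) = -2/5 ≈ -0.40000)
W(B) = -2*sqrt(B)/5
(z + W(w(2)))**2 = (83 - 2*2*sqrt(2)/5)**2 = (83 - 4*sqrt(2)/5)**2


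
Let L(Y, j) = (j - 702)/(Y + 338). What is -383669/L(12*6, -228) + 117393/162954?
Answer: 94938786845/561286 ≈ 1.6915e+5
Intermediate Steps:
L(Y, j) = (-702 + j)/(338 + Y)
-383669/L(12*6, -228) + 117393/162954 = -383669*(338 + 12*6)/(-702 - 228) + 117393/162954 = -383669/(-930/(338 + 72)) + 117393*(1/162954) = -383669/(-930/410) + 39131/54318 = -383669/((1/410)*(-930)) + 39131/54318 = -383669/(-93/41) + 39131/54318 = -383669*(-41/93) + 39131/54318 = 15730429/93 + 39131/54318 = 94938786845/561286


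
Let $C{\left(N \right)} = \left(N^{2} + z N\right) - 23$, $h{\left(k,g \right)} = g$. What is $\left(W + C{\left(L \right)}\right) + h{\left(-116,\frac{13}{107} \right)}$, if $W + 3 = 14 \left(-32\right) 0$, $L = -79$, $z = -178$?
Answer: $\frac{2169652}{107} \approx 20277.0$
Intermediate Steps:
$W = -3$ ($W = -3 + 14 \left(-32\right) 0 = -3 - 0 = -3 + 0 = -3$)
$C{\left(N \right)} = -23 + N^{2} - 178 N$ ($C{\left(N \right)} = \left(N^{2} - 178 N\right) - 23 = -23 + N^{2} - 178 N$)
$\left(W + C{\left(L \right)}\right) + h{\left(-116,\frac{13}{107} \right)} = \left(-3 - \left(-14039 - 6241\right)\right) + \frac{13}{107} = \left(-3 + \left(-23 + 6241 + 14062\right)\right) + 13 \cdot \frac{1}{107} = \left(-3 + 20280\right) + \frac{13}{107} = 20277 + \frac{13}{107} = \frac{2169652}{107}$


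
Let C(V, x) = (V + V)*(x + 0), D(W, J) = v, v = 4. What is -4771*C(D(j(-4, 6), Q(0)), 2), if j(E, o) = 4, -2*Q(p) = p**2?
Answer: -76336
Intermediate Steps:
Q(p) = -p**2/2
D(W, J) = 4
C(V, x) = 2*V*x (C(V, x) = (2*V)*x = 2*V*x)
-4771*C(D(j(-4, 6), Q(0)), 2) = -9542*4*2 = -4771*16 = -76336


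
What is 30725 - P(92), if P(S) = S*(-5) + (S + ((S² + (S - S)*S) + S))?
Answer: 22537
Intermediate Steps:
P(S) = S² - 3*S (P(S) = -5*S + (S + ((S² + 0*S) + S)) = -5*S + (S + ((S² + 0) + S)) = -5*S + (S + (S² + S)) = -5*S + (S + (S + S²)) = -5*S + (S² + 2*S) = S² - 3*S)
30725 - P(92) = 30725 - 92*(-3 + 92) = 30725 - 92*89 = 30725 - 1*8188 = 30725 - 8188 = 22537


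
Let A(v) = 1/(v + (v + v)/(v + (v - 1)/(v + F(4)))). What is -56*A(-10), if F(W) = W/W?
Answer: 2212/305 ≈ 7.2525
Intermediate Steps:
F(W) = 1
A(v) = 1/(v + 2*v/(v + (-1 + v)/(1 + v))) (A(v) = 1/(v + (v + v)/(v + (v - 1)/(v + 1))) = 1/(v + (2*v)/(v + (-1 + v)/(1 + v))) = 1/(v + 2*v/(v + (-1 + v)/(1 + v))))
-56*A(-10) = -56*(-1 + (-10)² + 2*(-10))/((-10)*(1 + (-10)² + 4*(-10))) = -(-28)*(-1 + 100 - 20)/(5*(1 + 100 - 40)) = -(-28)*79/(5*61) = -56*(-79/610) = 2212/305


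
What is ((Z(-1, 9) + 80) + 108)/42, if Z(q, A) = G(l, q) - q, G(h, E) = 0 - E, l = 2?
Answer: 95/21 ≈ 4.5238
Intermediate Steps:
G(h, E) = -E
Z(q, A) = -2*q (Z(q, A) = -q - q = -2*q)
((Z(-1, 9) + 80) + 108)/42 = ((-2*(-1) + 80) + 108)/42 = ((2 + 80) + 108)/42 = (82 + 108)/42 = (1/42)*190 = 95/21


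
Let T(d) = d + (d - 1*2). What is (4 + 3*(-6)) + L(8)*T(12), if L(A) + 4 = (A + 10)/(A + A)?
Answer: -309/4 ≈ -77.250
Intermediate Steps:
L(A) = -4 + (10 + A)/(2*A) (L(A) = -4 + (A + 10)/(A + A) = -4 + (10 + A)/((2*A)) = -4 + (10 + A)*(1/(2*A)) = -4 + (10 + A)/(2*A))
T(d) = -2 + 2*d (T(d) = d + (d - 2) = d + (-2 + d) = -2 + 2*d)
(4 + 3*(-6)) + L(8)*T(12) = (4 + 3*(-6)) + (-7/2 + 5/8)*(-2 + 2*12) = (4 - 18) + (-7/2 + 5*(⅛))*(-2 + 24) = -14 + (-7/2 + 5/8)*22 = -14 - 23/8*22 = -14 - 253/4 = -309/4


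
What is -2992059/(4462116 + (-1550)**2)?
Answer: -2992059/6864616 ≈ -0.43587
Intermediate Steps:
-2992059/(4462116 + (-1550)**2) = -2992059/(4462116 + 2402500) = -2992059/6864616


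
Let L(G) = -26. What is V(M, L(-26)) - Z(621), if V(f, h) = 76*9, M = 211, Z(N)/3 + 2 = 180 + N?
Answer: -1713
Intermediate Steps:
Z(N) = 534 + 3*N (Z(N) = -6 + 3*(180 + N) = -6 + (540 + 3*N) = 534 + 3*N)
V(f, h) = 684
V(M, L(-26)) - Z(621) = 684 - (534 + 3*621) = 684 - (534 + 1863) = 684 - 1*2397 = 684 - 2397 = -1713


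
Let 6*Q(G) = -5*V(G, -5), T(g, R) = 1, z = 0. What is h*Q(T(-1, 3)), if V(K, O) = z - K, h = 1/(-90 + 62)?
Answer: -5/168 ≈ -0.029762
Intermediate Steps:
h = -1/28 (h = 1/(-28) = -1/28 ≈ -0.035714)
V(K, O) = -K (V(K, O) = 0 - K = -K)
Q(G) = 5*G/6 (Q(G) = (-(-5)*G)/6 = (5*G)/6 = 5*G/6)
h*Q(T(-1, 3)) = -5/168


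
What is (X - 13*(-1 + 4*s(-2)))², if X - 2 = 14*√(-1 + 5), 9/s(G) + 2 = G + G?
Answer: 14641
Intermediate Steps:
s(G) = 9/(-2 + 2*G) (s(G) = 9/(-2 + (G + G)) = 9/(-2 + 2*G))
X = 30 (X = 2 + 14*√(-1 + 5) = 2 + 14*√4 = 2 + 14*2 = 2 + 28 = 30)
(X - 13*(-1 + 4*s(-2)))² = (30 - 13*(-1 + 4*(9/(2*(-1 - 2)))))² = (30 - 13*(-1 + 4*((9/2)/(-3))))² = (30 - 13*(-1 + 4*((9/2)*(-⅓))))² = (30 - 13*(-1 + 4*(-3/2)))² = (30 - 13*(-1 - 6))² = (30 - 13*(-7))² = (30 + 91)² = 121² = 14641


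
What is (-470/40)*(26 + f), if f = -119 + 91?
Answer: 47/2 ≈ 23.500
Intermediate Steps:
f = -28
(-470/40)*(26 + f) = (-470/40)*(26 - 28) = -470*1/40*(-2) = -47/4*(-2) = 47/2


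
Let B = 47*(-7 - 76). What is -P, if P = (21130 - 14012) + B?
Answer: -3217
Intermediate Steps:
B = -3901 (B = 47*(-83) = -3901)
P = 3217 (P = (21130 - 14012) - 3901 = 7118 - 3901 = 3217)
-P = -1*3217 = -3217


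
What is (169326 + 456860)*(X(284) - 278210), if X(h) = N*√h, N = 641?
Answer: -174211207060 + 802770452*√71 ≈ -1.6745e+11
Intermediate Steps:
X(h) = 641*√h
(169326 + 456860)*(X(284) - 278210) = (169326 + 456860)*(641*√284 - 278210) = 626186*(641*(2*√71) - 278210) = 626186*(1282*√71 - 278210) = 626186*(-278210 + 1282*√71) = -174211207060 + 802770452*√71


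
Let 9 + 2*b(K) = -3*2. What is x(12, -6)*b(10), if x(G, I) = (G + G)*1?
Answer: -180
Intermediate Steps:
x(G, I) = 2*G (x(G, I) = (2*G)*1 = 2*G)
b(K) = -15/2 (b(K) = -9/2 + (-3*2)/2 = -9/2 + (½)*(-6) = -9/2 - 3 = -15/2)
x(12, -6)*b(10) = (2*12)*(-15/2) = 24*(-15/2) = -180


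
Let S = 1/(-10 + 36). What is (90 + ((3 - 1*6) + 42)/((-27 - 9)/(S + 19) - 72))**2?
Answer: 132215868225/16516096 ≈ 8005.3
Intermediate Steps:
S = 1/26 ≈ 0.038462
(90 + ((3 - 1*6) + 42)/((-27 - 9)/(S + 19) - 72))**2 = (90 + ((3 - 1*6) + 42)/((-27 - 9)/(1/26 + 19) - 72))**2 = (90 + ((3 - 6) + 42)/(-36/495/26 - 72))**2 = (90 + (-3 + 42)/(-36*26/495 - 72))**2 = (90 + 39/(-104/55 - 72))**2 = (90 + 39/(-4064/55))**2 = (90 + 39*(-55/4064))**2 = (90 - 2145/4064)**2 = (363615/4064)**2 = 132215868225/16516096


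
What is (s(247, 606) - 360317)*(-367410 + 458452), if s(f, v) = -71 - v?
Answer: -32865615748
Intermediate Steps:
(s(247, 606) - 360317)*(-367410 + 458452) = ((-71 - 1*606) - 360317)*(-367410 + 458452) = ((-71 - 606) - 360317)*91042 = (-677 - 360317)*91042 = -360994*91042 = -32865615748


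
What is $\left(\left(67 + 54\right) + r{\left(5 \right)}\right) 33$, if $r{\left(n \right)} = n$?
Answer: $4158$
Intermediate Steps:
$\left(\left(67 + 54\right) + r{\left(5 \right)}\right) 33 = \left(\left(67 + 54\right) + 5\right) 33 = \left(121 + 5\right) 33 = 126 \cdot 33 = 4158$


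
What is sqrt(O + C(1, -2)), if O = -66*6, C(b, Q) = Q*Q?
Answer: 14*I*sqrt(2) ≈ 19.799*I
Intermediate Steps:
C(b, Q) = Q**2
O = -396
sqrt(O + C(1, -2)) = sqrt(-396 + (-2)**2) = sqrt(-396 + 4) = sqrt(-392) = 14*I*sqrt(2)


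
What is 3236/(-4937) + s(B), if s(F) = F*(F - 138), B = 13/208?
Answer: -11724375/1263872 ≈ -9.2766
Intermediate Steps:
B = 1/16 (B = 13*(1/208) = 1/16 ≈ 0.062500)
s(F) = F*(-138 + F)
3236/(-4937) + s(B) = 3236/(-4937) + (-138 + 1/16)/16 = 3236*(-1/4937) + (1/16)*(-2207/16) = -3236/4937 - 2207/256 = -11724375/1263872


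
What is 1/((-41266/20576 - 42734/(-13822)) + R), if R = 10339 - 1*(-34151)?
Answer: 71100368/3163332601353 ≈ 2.2476e-5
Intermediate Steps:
R = 44490 (R = 10339 + 34151 = 44490)
1/((-41266/20576 - 42734/(-13822)) + R) = 1/((-41266/20576 - 42734/(-13822)) + 44490) = 1/((-41266*1/20576 - 42734*(-1/13822)) + 44490) = 1/((-20633/10288 + 21367/6911) + 44490) = 1/(77229033/71100368 + 44490) = 1/(3163332601353/71100368) = 71100368/3163332601353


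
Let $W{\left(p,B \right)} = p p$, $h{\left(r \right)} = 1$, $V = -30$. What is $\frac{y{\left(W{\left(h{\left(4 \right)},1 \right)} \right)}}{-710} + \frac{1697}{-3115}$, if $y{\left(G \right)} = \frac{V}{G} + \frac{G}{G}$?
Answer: $- \frac{222907}{442330} \approx -0.50394$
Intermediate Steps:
$W{\left(p,B \right)} = p^{2}$
$y{\left(G \right)} = 1 - \frac{30}{G}$ ($y{\left(G \right)} = - \frac{30}{G} + \frac{G}{G} = - \frac{30}{G} + 1 = 1 - \frac{30}{G}$)
$\frac{y{\left(W{\left(h{\left(4 \right)},1 \right)} \right)}}{-710} + \frac{1697}{-3115} = \frac{\frac{1}{1^{2}} \left(-30 + 1^{2}\right)}{-710} + \frac{1697}{-3115} = \frac{-30 + 1}{1} \left(- \frac{1}{710}\right) + 1697 \left(- \frac{1}{3115}\right) = 1 \left(-29\right) \left(- \frac{1}{710}\right) - \frac{1697}{3115} = \left(-29\right) \left(- \frac{1}{710}\right) - \frac{1697}{3115} = \frac{29}{710} - \frac{1697}{3115} = - \frac{222907}{442330}$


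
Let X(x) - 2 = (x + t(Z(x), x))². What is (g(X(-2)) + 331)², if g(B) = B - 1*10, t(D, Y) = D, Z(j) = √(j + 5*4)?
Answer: 119313 - 8280*√2 ≈ 1.0760e+5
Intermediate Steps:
Z(j) = √(20 + j) (Z(j) = √(j + 20) = √(20 + j))
X(x) = 2 + (x + √(20 + x))²
g(B) = -10 + B (g(B) = B - 10 = -10 + B)
(g(X(-2)) + 331)² = ((-10 + (2 + (-2 + √(20 - 2))²)) + 331)² = ((-10 + (2 + (-2 + √18)²)) + 331)² = ((-10 + (2 + (-2 + 3*√2)²)) + 331)² = ((-8 + (-2 + 3*√2)²) + 331)² = (323 + (-2 + 3*√2)²)²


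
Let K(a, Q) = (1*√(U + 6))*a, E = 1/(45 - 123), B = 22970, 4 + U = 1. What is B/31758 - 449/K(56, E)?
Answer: 11485/15879 - 449*√3/168 ≈ -3.9058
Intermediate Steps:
U = -3 (U = -4 + 1 = -3)
E = -1/78 (E = 1/(-78) = -1/78 ≈ -0.012821)
K(a, Q) = a*√3 (K(a, Q) = (1*√(-3 + 6))*a = (1*√3)*a = √3*a = a*√3)
B/31758 - 449/K(56, E) = 22970/31758 - 449*√3/168 = 22970*(1/31758) - 449*√3/168 = 11485/15879 - 449*√3/168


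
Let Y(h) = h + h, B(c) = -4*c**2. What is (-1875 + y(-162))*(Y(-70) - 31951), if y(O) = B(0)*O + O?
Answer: 65369367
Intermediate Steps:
y(O) = O (y(O) = (-4*0**2)*O + O = (-4*0)*O + O = 0*O + O = 0 + O = O)
Y(h) = 2*h
(-1875 + y(-162))*(Y(-70) - 31951) = (-1875 - 162)*(2*(-70) - 31951) = -2037*(-140 - 31951) = -2037*(-32091) = 65369367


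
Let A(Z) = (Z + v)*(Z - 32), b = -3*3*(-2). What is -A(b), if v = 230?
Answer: 3472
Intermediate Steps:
b = 18 (b = -9*(-2) = 18)
A(Z) = (-32 + Z)*(230 + Z) (A(Z) = (Z + 230)*(Z - 32) = (230 + Z)*(-32 + Z) = (-32 + Z)*(230 + Z))
-A(b) = -(-7360 + 18² + 198*18) = -(-7360 + 324 + 3564) = -1*(-3472) = 3472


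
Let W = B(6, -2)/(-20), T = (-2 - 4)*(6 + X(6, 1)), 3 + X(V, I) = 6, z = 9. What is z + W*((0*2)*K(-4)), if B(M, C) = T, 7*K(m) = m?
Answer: 9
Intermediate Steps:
X(V, I) = 3 (X(V, I) = -3 + 6 = 3)
K(m) = m/7
T = -54 (T = (-2 - 4)*(6 + 3) = -6*9 = -54)
B(M, C) = -54
W = 27/10 (W = -54/(-20) = -54*(-1/20) = 27/10 ≈ 2.7000)
z + W*((0*2)*K(-4)) = 9 + 27*((0*2)*((⅐)*(-4)))/10 = 9 + 27*(0*(-4/7))/10 = 9 + (27/10)*0 = 9 + 0 = 9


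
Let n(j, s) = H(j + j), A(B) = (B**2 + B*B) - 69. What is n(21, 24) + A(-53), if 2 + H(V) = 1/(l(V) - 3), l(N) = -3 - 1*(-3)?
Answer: 16640/3 ≈ 5546.7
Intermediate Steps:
A(B) = -69 + 2*B**2 (A(B) = (B**2 + B**2) - 69 = 2*B**2 - 69 = -69 + 2*B**2)
l(N) = 0 (l(N) = -3 + 3 = 0)
H(V) = -7/3 (H(V) = -2 + 1/(0 - 3) = -2 + 1/(-3) = -2 - 1/3 = -7/3)
n(j, s) = -7/3
n(21, 24) + A(-53) = -7/3 + (-69 + 2*(-53)**2) = -7/3 + (-69 + 2*2809) = -7/3 + (-69 + 5618) = -7/3 + 5549 = 16640/3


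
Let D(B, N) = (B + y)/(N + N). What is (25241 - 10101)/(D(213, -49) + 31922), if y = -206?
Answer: 211960/446907 ≈ 0.47428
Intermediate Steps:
D(B, N) = (-206 + B)/(2*N) (D(B, N) = (B - 206)/(N + N) = (-206 + B)/((2*N)) = (-206 + B)*(1/(2*N)) = (-206 + B)/(2*N))
(25241 - 10101)/(D(213, -49) + 31922) = (25241 - 10101)/((½)*(-206 + 213)/(-49) + 31922) = 15140/((½)*(-1/49)*7 + 31922) = 15140/(-1/14 + 31922) = 15140/(446907/14) = 15140*(14/446907) = 211960/446907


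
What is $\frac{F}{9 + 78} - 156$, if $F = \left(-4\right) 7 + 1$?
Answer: $- \frac{4533}{29} \approx -156.31$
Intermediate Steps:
$F = -27$ ($F = -28 + 1 = -27$)
$\frac{F}{9 + 78} - 156 = \frac{1}{9 + 78} \left(-27\right) - 156 = \frac{1}{87} \left(-27\right) - 156 = - \frac{9}{29} - 156 = - \frac{4533}{29}$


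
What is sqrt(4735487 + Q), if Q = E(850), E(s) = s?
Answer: sqrt(4736337) ≈ 2176.3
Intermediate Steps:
Q = 850
sqrt(4735487 + Q) = sqrt(4735487 + 850) = sqrt(4736337)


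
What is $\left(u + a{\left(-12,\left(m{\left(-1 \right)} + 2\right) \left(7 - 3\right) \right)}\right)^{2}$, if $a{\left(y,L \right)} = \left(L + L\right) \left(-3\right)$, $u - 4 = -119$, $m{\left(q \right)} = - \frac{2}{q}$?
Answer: $44521$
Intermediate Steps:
$u = -115$ ($u = 4 - 119 = -115$)
$a{\left(y,L \right)} = - 6 L$ ($a{\left(y,L \right)} = 2 L \left(-3\right) = - 6 L$)
$\left(u + a{\left(-12,\left(m{\left(-1 \right)} + 2\right) \left(7 - 3\right) \right)}\right)^{2} = \left(-115 - 6 \left(- \frac{2}{-1} + 2\right) \left(7 - 3\right)\right)^{2} = \left(-115 - 6 \left(\left(-2\right) \left(-1\right) + 2\right) 4\right)^{2} = \left(-115 - 6 \left(2 + 2\right) 4\right)^{2} = \left(-115 - 6 \cdot 4 \cdot 4\right)^{2} = \left(-115 - 96\right)^{2} = \left(-211\right)^{2} = 44521$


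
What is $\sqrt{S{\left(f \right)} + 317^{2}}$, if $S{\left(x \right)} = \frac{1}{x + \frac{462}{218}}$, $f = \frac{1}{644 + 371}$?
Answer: $\frac{\sqrt{5529429305856254}}{234574} \approx 317.0$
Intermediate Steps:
$f = \frac{1}{1015} \approx 0.00098522$
$S{\left(x \right)} = \frac{1}{\frac{231}{109} + x}$ ($S{\left(x \right)} = \frac{1}{x + 462 \cdot \frac{1}{218}} = \frac{1}{x + \frac{231}{109}} = \frac{1}{\frac{231}{109} + x}$)
$\sqrt{S{\left(f \right)} + 317^{2}} = \sqrt{\frac{109}{231 + 109 \cdot \frac{1}{1015}} + 317^{2}} = \sqrt{\frac{109}{231 + \frac{109}{1015}} + 100489} = \sqrt{\frac{109}{\frac{234574}{1015}} + 100489} = \sqrt{109 \cdot \frac{1015}{234574} + 100489} = \sqrt{\frac{110635}{234574} + 100489} = \sqrt{\frac{23572217321}{234574}} = \frac{\sqrt{5529429305856254}}{234574}$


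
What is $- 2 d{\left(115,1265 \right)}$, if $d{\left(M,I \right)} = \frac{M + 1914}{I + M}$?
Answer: $- \frac{2029}{690} \approx -2.9406$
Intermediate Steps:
$d{\left(M,I \right)} = \frac{1914 + M}{I + M}$
$- 2 d{\left(115,1265 \right)} = - 2 \frac{1914 + 115}{1265 + 115} = - 2 \cdot \frac{1}{1380} \cdot 2029 = \left(-2\right) \frac{2029}{1380} = - \frac{2029}{690}$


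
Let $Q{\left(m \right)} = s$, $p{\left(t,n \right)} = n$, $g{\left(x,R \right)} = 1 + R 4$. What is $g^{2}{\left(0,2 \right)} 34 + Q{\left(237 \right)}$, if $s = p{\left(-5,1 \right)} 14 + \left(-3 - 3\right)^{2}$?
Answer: $2804$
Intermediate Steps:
$g{\left(x,R \right)} = 1 + 4 R$
$s = 50$ ($s = 1 \cdot 14 + \left(-3 - 3\right)^{2} = 14 + \left(-6\right)^{2} = 14 + 36 = 50$)
$Q{\left(m \right)} = 50$
$g^{2}{\left(0,2 \right)} 34 + Q{\left(237 \right)} = \left(1 + 4 \cdot 2\right)^{2} \cdot 34 + 50 = \left(1 + 8\right)^{2} \cdot 34 + 50 = 9^{2} \cdot 34 + 50 = 81 \cdot 34 + 50 = 2754 + 50 = 2804$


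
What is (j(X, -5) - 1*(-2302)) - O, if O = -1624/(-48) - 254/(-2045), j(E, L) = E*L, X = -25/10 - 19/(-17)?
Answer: 237266351/104295 ≈ 2275.0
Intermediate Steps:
X = -47/34 (X = -25*⅒ - 19*(-1/17) = -5/2 + 19/17 = -47/34 ≈ -1.3824)
O = 416659/12270 (O = -1624*(-1/48) - 254*(-1/2045) = 203/6 + 254/2045 = 416659/12270 ≈ 33.958)
(j(X, -5) - 1*(-2302)) - O = (-47/34*(-5) - 1*(-2302)) - 1*416659/12270 = (235/34 + 2302) - 416659/12270 = 78503/34 - 416659/12270 = 237266351/104295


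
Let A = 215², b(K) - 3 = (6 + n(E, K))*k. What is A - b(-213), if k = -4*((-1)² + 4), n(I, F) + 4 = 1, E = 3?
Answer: 46282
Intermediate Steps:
n(I, F) = -3 (n(I, F) = -4 + 1 = -3)
k = -20 (k = -4*(1 + 4) = -4*5 = -20)
b(K) = -57 (b(K) = 3 + (6 - 3)*(-20) = 3 + 3*(-20) = 3 - 60 = -57)
A = 46225
A - b(-213) = 46225 - 1*(-57) = 46225 + 57 = 46282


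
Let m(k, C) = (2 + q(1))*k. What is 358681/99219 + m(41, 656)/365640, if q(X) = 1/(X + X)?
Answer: 17487772105/4837124688 ≈ 3.6153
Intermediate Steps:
q(X) = 1/(2*X)
m(k, C) = 5*k/2 (m(k, C) = (2 + (½)/1)*k = (2 + (½)*1)*k = (2 + ½)*k = 5*k/2)
358681/99219 + m(41, 656)/365640 = 358681/99219 + ((5/2)*41)/365640 = 358681*(1/99219) + (205/2)*(1/365640) = 358681/99219 + 41/146256 = 17487772105/4837124688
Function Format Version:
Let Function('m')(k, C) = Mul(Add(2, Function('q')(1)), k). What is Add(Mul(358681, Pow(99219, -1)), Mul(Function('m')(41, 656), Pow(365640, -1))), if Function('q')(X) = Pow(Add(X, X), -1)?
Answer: Rational(17487772105, 4837124688) ≈ 3.6153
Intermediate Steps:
Function('q')(X) = Mul(Rational(1, 2), Pow(X, -1)) (Function('q')(X) = Pow(Mul(2, X), -1) = Mul(Rational(1, 2), Pow(X, -1)))
Function('m')(k, C) = Mul(Rational(5, 2), k) (Function('m')(k, C) = Mul(Add(2, Mul(Rational(1, 2), Pow(1, -1))), k) = Mul(Add(2, Mul(Rational(1, 2), 1)), k) = Mul(Add(2, Rational(1, 2)), k) = Mul(Rational(5, 2), k))
Add(Mul(358681, Pow(99219, -1)), Mul(Function('m')(41, 656), Pow(365640, -1))) = Add(Mul(358681, Pow(99219, -1)), Mul(Mul(Rational(5, 2), 41), Pow(365640, -1))) = Add(Mul(358681, Rational(1, 99219)), Mul(Rational(205, 2), Rational(1, 365640))) = Add(Rational(358681, 99219), Rational(41, 146256)) = Rational(17487772105, 4837124688)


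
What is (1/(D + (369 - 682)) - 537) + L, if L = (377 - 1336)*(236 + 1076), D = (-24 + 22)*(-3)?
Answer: -386434716/307 ≈ -1.2587e+6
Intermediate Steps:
D = 6 (D = -2*(-3) = 6)
L = -1258208 (L = -959*1312 = -1258208)
(1/(D + (369 - 682)) - 537) + L = (1/(6 + (369 - 682)) - 537) - 1258208 = (1/(6 - 313) - 537) - 1258208 = (1/(-307) - 537) - 1258208 = (-1/307 - 537) - 1258208 = -164860/307 - 1258208 = -386434716/307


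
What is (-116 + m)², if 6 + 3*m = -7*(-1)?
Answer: 120409/9 ≈ 13379.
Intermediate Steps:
m = ⅓ (m = -2 + (-7*(-1))/3 = -2 + (⅓)*7 = -2 + 7/3 = ⅓ ≈ 0.33333)
(-116 + m)² = (-116 + ⅓)² = (-347/3)² = 120409/9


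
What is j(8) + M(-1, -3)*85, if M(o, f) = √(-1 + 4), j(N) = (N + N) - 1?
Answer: 15 + 85*√3 ≈ 162.22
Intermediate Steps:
j(N) = -1 + 2*N (j(N) = 2*N - 1 = -1 + 2*N)
M(o, f) = √3
j(8) + M(-1, -3)*85 = (-1 + 2*8) + √3*85 = (-1 + 16) + 85*√3 = 15 + 85*√3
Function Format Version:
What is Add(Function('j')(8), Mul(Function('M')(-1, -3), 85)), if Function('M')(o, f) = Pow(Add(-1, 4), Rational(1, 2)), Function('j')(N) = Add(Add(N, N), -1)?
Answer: Add(15, Mul(85, Pow(3, Rational(1, 2)))) ≈ 162.22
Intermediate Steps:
Function('j')(N) = Add(-1, Mul(2, N)) (Function('j')(N) = Add(Mul(2, N), -1) = Add(-1, Mul(2, N)))
Function('M')(o, f) = Pow(3, Rational(1, 2))
Add(Function('j')(8), Mul(Function('M')(-1, -3), 85)) = Add(Add(-1, Mul(2, 8)), Mul(Pow(3, Rational(1, 2)), 85)) = Add(Add(-1, 16), Mul(85, Pow(3, Rational(1, 2)))) = Add(15, Mul(85, Pow(3, Rational(1, 2))))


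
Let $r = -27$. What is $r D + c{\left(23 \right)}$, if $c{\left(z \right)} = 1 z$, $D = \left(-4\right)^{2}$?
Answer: $-409$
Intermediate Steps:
$D = 16$
$c{\left(z \right)} = z$
$r D + c{\left(23 \right)} = \left(-27\right) 16 + 23 = -432 + 23 = -409$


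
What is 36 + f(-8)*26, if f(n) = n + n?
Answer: -380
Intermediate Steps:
f(n) = 2*n
36 + f(-8)*26 = 36 + (2*(-8))*26 = 36 - 16*26 = 36 - 416 = -380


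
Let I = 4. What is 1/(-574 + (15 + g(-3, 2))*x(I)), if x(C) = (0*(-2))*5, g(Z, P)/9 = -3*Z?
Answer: -1/574 ≈ -0.0017422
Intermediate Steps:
g(Z, P) = -27*Z (g(Z, P) = 9*(-3*Z) = -27*Z)
x(C) = 0 (x(C) = 0*5 = 0)
1/(-574 + (15 + g(-3, 2))*x(I)) = 1/(-574 + (15 - 27*(-3))*0) = 1/(-574 + (15 + 81)*0) = 1/(-574 + 96*0) = 1/(-574 + 0) = 1/(-574) = -1/574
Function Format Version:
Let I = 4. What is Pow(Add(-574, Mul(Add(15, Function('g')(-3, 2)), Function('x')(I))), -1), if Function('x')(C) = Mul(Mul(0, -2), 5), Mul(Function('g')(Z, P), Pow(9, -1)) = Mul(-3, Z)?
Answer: Rational(-1, 574) ≈ -0.0017422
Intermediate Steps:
Function('g')(Z, P) = Mul(-27, Z) (Function('g')(Z, P) = Mul(9, Mul(-3, Z)) = Mul(-27, Z))
Function('x')(C) = 0 (Function('x')(C) = Mul(0, 5) = 0)
Pow(Add(-574, Mul(Add(15, Function('g')(-3, 2)), Function('x')(I))), -1) = Pow(Add(-574, Mul(Add(15, Mul(-27, -3)), 0)), -1) = Pow(Add(-574, Mul(Add(15, 81), 0)), -1) = Pow(Add(-574, Mul(96, 0)), -1) = Pow(Add(-574, 0), -1) = Pow(-574, -1) = Rational(-1, 574)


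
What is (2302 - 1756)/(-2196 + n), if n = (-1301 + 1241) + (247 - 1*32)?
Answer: -42/157 ≈ -0.26752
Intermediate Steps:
n = 155 (n = -60 + (247 - 32) = -60 + 215 = 155)
(2302 - 1756)/(-2196 + n) = (2302 - 1756)/(-2196 + 155) = 546/(-2041) = 546*(-1/2041) = -42/157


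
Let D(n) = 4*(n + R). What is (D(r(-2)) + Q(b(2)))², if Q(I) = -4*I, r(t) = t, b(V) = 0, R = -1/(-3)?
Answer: 400/9 ≈ 44.444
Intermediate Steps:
R = ⅓ (R = -1*(-⅓) = ⅓ ≈ 0.33333)
D(n) = 4/3 + 4*n (D(n) = 4*(n + ⅓) = 4*(⅓ + n) = 4/3 + 4*n)
(D(r(-2)) + Q(b(2)))² = ((4/3 + 4*(-2)) - 4*0)² = ((4/3 - 8) + 0)² = (-20/3 + 0)² = (-20/3)² = 400/9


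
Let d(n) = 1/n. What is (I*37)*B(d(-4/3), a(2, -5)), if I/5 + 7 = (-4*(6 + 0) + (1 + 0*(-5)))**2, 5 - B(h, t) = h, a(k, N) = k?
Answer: 1110555/2 ≈ 5.5528e+5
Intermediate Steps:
B(h, t) = 5 - h
I = 2610 (I = -35 + 5*(-4*(6 + 0) + (1 + 0*(-5)))**2 = -35 + 5*(-4*6 + (1 + 0))**2 = -35 + 5*(-24 + 1)**2 = -35 + 5*(-23)**2 = -35 + 5*529 = -35 + 2645 = 2610)
(I*37)*B(d(-4/3), a(2, -5)) = (2610*37)*(5 - 1/((-4/3))) = 96570*(5 - 1/((-4*1/3))) = 96570*(5 - 1/(-4/3)) = 96570*(5 - 1*(-3/4)) = 96570*(5 + 3/4) = 96570*(23/4) = 1110555/2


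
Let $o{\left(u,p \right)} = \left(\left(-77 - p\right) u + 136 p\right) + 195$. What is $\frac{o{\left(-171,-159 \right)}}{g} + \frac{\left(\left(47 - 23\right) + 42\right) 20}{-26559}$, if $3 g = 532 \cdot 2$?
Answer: $- \frac{942011269}{9419592} \approx -100.01$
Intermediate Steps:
$o{\left(u,p \right)} = 195 + 136 p + u \left(-77 - p\right)$ ($o{\left(u,p \right)} = \left(u \left(-77 - p\right) + 136 p\right) + 195 = \left(136 p + u \left(-77 - p\right)\right) + 195 = 195 + 136 p + u \left(-77 - p\right)$)
$g = \frac{1064}{3}$ ($g = \frac{532 \cdot 2}{3} = \frac{1}{3} \cdot 1064 = \frac{1064}{3} \approx 354.67$)
$\frac{o{\left(-171,-159 \right)}}{g} + \frac{\left(\left(47 - 23\right) + 42\right) 20}{-26559} = \frac{195 - -13167 + 136 \left(-159\right) - \left(-159\right) \left(-171\right)}{\frac{1064}{3}} + \frac{\left(\left(47 - 23\right) + 42\right) 20}{-26559} = \left(195 + 13167 - 21624 - 27189\right) \frac{3}{1064} + \left(\left(47 - 23\right) + 42\right) 20 \left(- \frac{1}{26559}\right) = \left(-35451\right) \frac{3}{1064} + \left(24 + 42\right) 20 \left(- \frac{1}{26559}\right) = - \frac{106353}{1064} + 66 \cdot 20 \left(- \frac{1}{26559}\right) = - \frac{106353}{1064} + 1320 \left(- \frac{1}{26559}\right) = - \frac{106353}{1064} - \frac{440}{8853} = - \frac{942011269}{9419592}$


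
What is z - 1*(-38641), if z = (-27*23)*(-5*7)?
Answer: 60376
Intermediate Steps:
z = 21735 (z = -621*(-35) = 21735)
z - 1*(-38641) = 21735 - 1*(-38641) = 21735 + 38641 = 60376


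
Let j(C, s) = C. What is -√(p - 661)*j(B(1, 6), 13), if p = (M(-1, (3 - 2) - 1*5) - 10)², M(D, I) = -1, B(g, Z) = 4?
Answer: -24*I*√15 ≈ -92.952*I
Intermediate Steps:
p = 121 (p = (-1 - 10)² = (-11)² = 121)
-√(p - 661)*j(B(1, 6), 13) = -√(121 - 661)*4 = -√(-540)*4 = -6*I*√15*4 = -24*I*√15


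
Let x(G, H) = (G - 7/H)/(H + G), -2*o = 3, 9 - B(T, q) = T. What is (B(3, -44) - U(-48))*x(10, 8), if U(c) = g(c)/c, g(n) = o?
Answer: 13943/4608 ≈ 3.0258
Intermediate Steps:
B(T, q) = 9 - T
o = -3/2 (o = -1/2*3 = -3/2 ≈ -1.5000)
g(n) = -3/2
x(G, H) = (G - 7/H)/(G + H)
U(c) = -3/(2*c)
(B(3, -44) - U(-48))*x(10, 8) = ((9 - 1*3) - (-3)/(2*(-48)))*((-7 + 10*8)/(8*(10 + 8))) = ((9 - 3) - (-3)*(-1)/(2*48))*((1/8)*(-7 + 80)/18) = (6 - 1*1/32)*((1/8)*(1/18)*73) = (6 - 1/32)*(73/144) = (191/32)*(73/144) = 13943/4608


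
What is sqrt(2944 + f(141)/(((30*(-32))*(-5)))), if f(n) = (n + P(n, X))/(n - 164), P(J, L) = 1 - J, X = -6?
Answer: sqrt(22426214331)/2760 ≈ 54.259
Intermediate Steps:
f(n) = 1/(-164 + n) (f(n) = (n + (1 - n))/(n - 164) = 1/(-164 + n))
sqrt(2944 + f(141)/(((30*(-32))*(-5)))) = sqrt(2944 + 1/((-164 + 141)*(((30*(-32))*(-5))))) = sqrt(2944 + 1/((-23)*((-960*(-5))))) = sqrt(2944 - 1/23/4800) = sqrt(2944 - 1/23*1/4800) = sqrt(2944 - 1/110400) = sqrt(325017599/110400) = sqrt(22426214331)/2760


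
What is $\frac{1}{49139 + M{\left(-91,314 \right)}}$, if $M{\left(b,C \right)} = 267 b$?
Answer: $\frac{1}{24842} \approx 4.0254 \cdot 10^{-5}$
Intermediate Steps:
$\frac{1}{49139 + M{\left(-91,314 \right)}} = \frac{1}{49139 + 267 \left(-91\right)} = \frac{1}{49139 - 24297} = \frac{1}{24842}$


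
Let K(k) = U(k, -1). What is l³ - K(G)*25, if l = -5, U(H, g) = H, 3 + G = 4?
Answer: -150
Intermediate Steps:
G = 1 (G = -3 + 4 = 1)
K(k) = k
l³ - K(G)*25 = (-5)³ - 25 = -125 - 1*25 = -125 - 25 = -150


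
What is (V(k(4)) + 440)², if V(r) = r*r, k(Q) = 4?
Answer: 207936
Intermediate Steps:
V(r) = r²
(V(k(4)) + 440)² = (4² + 440)² = (16 + 440)² = 456² = 207936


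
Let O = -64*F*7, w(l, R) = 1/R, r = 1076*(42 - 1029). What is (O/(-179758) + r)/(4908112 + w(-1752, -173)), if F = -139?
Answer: -16513301129332/76316562241625 ≈ -0.21638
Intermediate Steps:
r = -1062012 (r = 1076*(-987) = -1062012)
O = 62272 (O = -64*(-139)*7 = 8896*7 = 62272)
(O/(-179758) + r)/(4908112 + w(-1752, -173)) = (62272/(-179758) - 1062012)/(4908112 + 1/(-173)) = (62272*(-1/179758) - 1062012)/(4908112 - 1/173) = (-31136/89879 - 1062012)/(849103375/173) = -95452607684/89879*173/849103375 = -16513301129332/76316562241625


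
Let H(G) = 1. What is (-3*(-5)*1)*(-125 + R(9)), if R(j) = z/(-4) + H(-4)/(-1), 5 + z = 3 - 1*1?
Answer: -7515/4 ≈ -1878.8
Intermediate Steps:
z = -3 (z = -5 + (3 - 1*1) = -5 + (3 - 1) = -5 + 2 = -3)
R(j) = -¼ (R(j) = -3/(-4) + 1/(-1) = -3*(-¼) + 1*(-1) = ¾ - 1 = -¼)
(-3*(-5)*1)*(-125 + R(9)) = (-3*(-5)*1)*(-125 - ¼) = (15*1)*(-501/4) = 15*(-501/4) = -7515/4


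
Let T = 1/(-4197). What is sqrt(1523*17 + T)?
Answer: sqrt(456065015622)/4197 ≈ 160.91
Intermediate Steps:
T = -1/4197 ≈ -0.00023827
sqrt(1523*17 + T) = sqrt(1523*17 - 1/4197) = sqrt(25891 - 1/4197) = sqrt(108664526/4197) = sqrt(456065015622)/4197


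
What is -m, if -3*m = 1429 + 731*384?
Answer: 282133/3 ≈ 94044.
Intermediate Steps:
m = -282133/3 (m = -(1429 + 731*384)/3 = -(1429 + 280704)/3 = -1/3*282133 = -282133/3 ≈ -94044.)
-m = -1*(-282133/3) = 282133/3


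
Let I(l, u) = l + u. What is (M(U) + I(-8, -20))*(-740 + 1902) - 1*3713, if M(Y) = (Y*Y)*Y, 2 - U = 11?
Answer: -883347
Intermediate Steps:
U = -9 (U = 2 - 1*11 = 2 - 11 = -9)
M(Y) = Y³ (M(Y) = Y²*Y = Y³)
(M(U) + I(-8, -20))*(-740 + 1902) - 1*3713 = ((-9)³ + (-8 - 20))*(-740 + 1902) - 1*3713 = (-729 - 28)*1162 - 3713 = -757*1162 - 3713 = -879634 - 3713 = -883347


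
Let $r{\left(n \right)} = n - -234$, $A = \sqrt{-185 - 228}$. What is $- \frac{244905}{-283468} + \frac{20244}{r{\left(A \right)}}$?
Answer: $\frac{1356326292873}{15638646092} - \frac{20244 i \sqrt{413}}{55169} \approx 86.729 - 7.4572 i$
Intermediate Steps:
$A = i \sqrt{413}$ ($A = \sqrt{-413} = i \sqrt{413} \approx 20.322 i$)
$r{\left(n \right)} = 234 + n$ ($r{\left(n \right)} = n + 234 = 234 + n$)
$- \frac{244905}{-283468} + \frac{20244}{r{\left(A \right)}} = - \frac{244905}{-283468} + \frac{20244}{234 + i \sqrt{413}} = \left(-244905\right) \left(- \frac{1}{283468}\right) + \frac{20244}{234 + i \sqrt{413}} = \frac{244905}{283468} + \frac{20244}{234 + i \sqrt{413}}$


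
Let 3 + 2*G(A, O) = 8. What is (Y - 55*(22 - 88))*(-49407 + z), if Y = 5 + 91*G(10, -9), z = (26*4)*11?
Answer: -372831675/2 ≈ -1.8642e+8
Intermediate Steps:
G(A, O) = 5/2 (G(A, O) = -3/2 + (1/2)*8 = -3/2 + 4 = 5/2)
z = 1144 (z = 104*11 = 1144)
Y = 465/2 (Y = 5 + 91*(5/2) = 5 + 455/2 = 465/2 ≈ 232.50)
(Y - 55*(22 - 88))*(-49407 + z) = (465/2 - 55*(22 - 88))*(-49407 + 1144) = (465/2 - 55*(-66))*(-48263) = (465/2 + 3630)*(-48263) = (7725/2)*(-48263) = -372831675/2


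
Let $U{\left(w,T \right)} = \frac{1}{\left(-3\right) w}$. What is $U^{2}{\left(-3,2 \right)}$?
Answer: $\frac{1}{81} \approx 0.012346$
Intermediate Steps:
$U{\left(w,T \right)} = - \frac{1}{3 w}$
$U^{2}{\left(-3,2 \right)} = \left(- \frac{1}{3 \left(-3\right)}\right)^{2} = \left(\left(- \frac{1}{3}\right) \left(- \frac{1}{3}\right)\right)^{2} = \left(\frac{1}{9}\right)^{2} = \frac{1}{81}$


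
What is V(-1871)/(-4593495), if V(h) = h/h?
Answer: -1/4593495 ≈ -2.1770e-7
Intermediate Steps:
V(h) = 1
V(-1871)/(-4593495) = 1/(-4593495) = 1*(-1/4593495) = -1/4593495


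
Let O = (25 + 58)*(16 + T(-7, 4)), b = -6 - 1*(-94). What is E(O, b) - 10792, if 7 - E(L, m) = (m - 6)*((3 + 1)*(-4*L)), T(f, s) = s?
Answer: 2167135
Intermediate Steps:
b = 88 (b = -6 + 94 = 88)
O = 1660 (O = (25 + 58)*(16 + 4) = 83*20 = 1660)
E(L, m) = 7 + 16*L*(-6 + m) (E(L, m) = 7 - (m - 6)*(3 + 1)*(-4*L) = 7 - (-6 + m)*4*(-4*L) = 7 - (-6 + m)*(-16*L) = 7 - (-16)*L*(-6 + m) = 7 + 16*L*(-6 + m))
E(O, b) - 10792 = (7 - 96*1660 + 16*1660*88) - 10792 = (7 - 159360 + 2337280) - 10792 = 2177927 - 10792 = 2167135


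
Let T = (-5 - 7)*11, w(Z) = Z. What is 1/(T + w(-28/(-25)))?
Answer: -25/3272 ≈ -0.0076406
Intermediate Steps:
T = -132 (T = -12*11 = -132)
1/(T + w(-28/(-25))) = 1/(-132 - 28/(-25)) = 1/(-132 - 28*(-1/25)) = 1/(-132 + 28/25) = 1/(-3272/25) = -25/3272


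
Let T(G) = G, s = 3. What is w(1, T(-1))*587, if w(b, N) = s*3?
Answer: 5283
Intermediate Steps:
w(b, N) = 9 (w(b, N) = 3*3 = 9)
w(1, T(-1))*587 = 9*587 = 5283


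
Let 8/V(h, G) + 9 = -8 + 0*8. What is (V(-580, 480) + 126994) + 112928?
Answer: 4078666/17 ≈ 2.3992e+5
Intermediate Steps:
V(h, G) = -8/17 (V(h, G) = 8/(-9 + (-8 + 0*8)) = 8/(-9 + (-8 + 0)) = 8/(-9 - 8) = 8/(-17) = 8*(-1/17) = -8/17)
(V(-580, 480) + 126994) + 112928 = (-8/17 + 126994) + 112928 = 2158890/17 + 112928 = 4078666/17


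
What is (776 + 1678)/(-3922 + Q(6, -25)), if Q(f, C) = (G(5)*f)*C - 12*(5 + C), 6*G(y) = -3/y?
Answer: -2454/3667 ≈ -0.66921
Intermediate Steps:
G(y) = -1/(2*y) (G(y) = (-3/y)/6 = -1/(2*y))
Q(f, C) = -60 - 12*C - C*f/10 (Q(f, C) = ((-½/5)*f)*C - 12*(5 + C) = ((-½*⅕)*f)*C + (-60 - 12*C) = (-f/10)*C + (-60 - 12*C) = -C*f/10 + (-60 - 12*C) = -60 - 12*C - C*f/10)
(776 + 1678)/(-3922 + Q(6, -25)) = (776 + 1678)/(-3922 + (-60 - 12*(-25) - ⅒*(-25)*6)) = 2454/(-3922 + (-60 + 300 + 15)) = 2454/(-3922 + 255) = 2454/(-3667) = 2454*(-1/3667) = -2454/3667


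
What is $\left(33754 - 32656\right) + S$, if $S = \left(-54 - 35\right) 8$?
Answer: $386$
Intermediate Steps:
$S = -712$ ($S = \left(-89\right) 8 = -712$)
$\left(33754 - 32656\right) + S = \left(33754 - 32656\right) - 712 = 1098 - 712 = 386$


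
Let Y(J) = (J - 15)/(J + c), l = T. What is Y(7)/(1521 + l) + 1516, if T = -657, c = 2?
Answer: 1473551/972 ≈ 1516.0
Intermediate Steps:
l = -657
Y(J) = (-15 + J)/(2 + J) (Y(J) = (J - 15)/(J + 2) = (-15 + J)/(2 + J))
Y(7)/(1521 + l) + 1516 = ((-15 + 7)/(2 + 7))/(1521 - 657) + 1516 = (-8/9)/864 + 1516 = ((⅑)*(-8))*(1/864) + 1516 = -8/9*1/864 + 1516 = -1/972 + 1516 = 1473551/972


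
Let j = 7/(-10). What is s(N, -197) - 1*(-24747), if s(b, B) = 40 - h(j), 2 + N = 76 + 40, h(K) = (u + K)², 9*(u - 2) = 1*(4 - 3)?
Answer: 200758571/8100 ≈ 24785.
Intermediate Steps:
u = 19/9 (u = 2 + (1*(4 - 3))/9 = 2 + (1*1)/9 = 2 + (⅑)*1 = 2 + ⅑ = 19/9 ≈ 2.1111)
j = -7/10 (j = 7*(-⅒) = -7/10 ≈ -0.70000)
h(K) = (19/9 + K)²
N = 114 (N = -2 + (76 + 40) = -2 + 116 = 114)
s(b, B) = 307871/8100 (s(b, B) = 40 - (19 + 9*(-7/10))²/81 = 40 - (19 - 63/10)²/81 = 40 - (127/10)²/81 = 40 - 16129/(81*100) = 40 - 1*16129/8100 = 40 - 16129/8100 = 307871/8100)
s(N, -197) - 1*(-24747) = 307871/8100 - 1*(-24747) = 307871/8100 + 24747 = 200758571/8100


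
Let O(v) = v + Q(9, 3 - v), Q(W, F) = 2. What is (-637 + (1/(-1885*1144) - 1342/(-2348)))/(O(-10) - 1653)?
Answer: 805610403327/2102544095080 ≈ 0.38316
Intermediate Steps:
O(v) = 2 + v (O(v) = v + 2 = 2 + v)
(-637 + (1/(-1885*1144) - 1342/(-2348)))/(O(-10) - 1653) = (-637 + (1/(-1885*1144) - 1342/(-2348)))/((2 - 10) - 1653) = (-637 + (-1/1885*1/1144 - 1342*(-1/2348)))/(-8 - 1653) = (-637 + (-1/2156440 + 671/1174))/(-1661) = (-637 + 723485033/1265830280)*(-1/1661) = -805610403327/1265830280*(-1/1661) = 805610403327/2102544095080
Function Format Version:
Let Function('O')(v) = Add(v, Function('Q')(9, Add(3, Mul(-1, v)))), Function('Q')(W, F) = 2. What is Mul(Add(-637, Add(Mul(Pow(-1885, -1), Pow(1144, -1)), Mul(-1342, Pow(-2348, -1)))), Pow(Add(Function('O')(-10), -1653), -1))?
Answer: Rational(805610403327, 2102544095080) ≈ 0.38316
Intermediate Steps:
Function('O')(v) = Add(2, v) (Function('O')(v) = Add(v, 2) = Add(2, v))
Mul(Add(-637, Add(Mul(Pow(-1885, -1), Pow(1144, -1)), Mul(-1342, Pow(-2348, -1)))), Pow(Add(Function('O')(-10), -1653), -1)) = Mul(Add(-637, Add(Mul(Pow(-1885, -1), Pow(1144, -1)), Mul(-1342, Pow(-2348, -1)))), Pow(Add(Add(2, -10), -1653), -1)) = Mul(Add(-637, Add(Mul(Rational(-1, 1885), Rational(1, 1144)), Mul(-1342, Rational(-1, 2348)))), Pow(Add(-8, -1653), -1)) = Mul(Add(-637, Add(Rational(-1, 2156440), Rational(671, 1174))), Pow(-1661, -1)) = Mul(Add(-637, Rational(723485033, 1265830280)), Rational(-1, 1661)) = Mul(Rational(-805610403327, 1265830280), Rational(-1, 1661)) = Rational(805610403327, 2102544095080)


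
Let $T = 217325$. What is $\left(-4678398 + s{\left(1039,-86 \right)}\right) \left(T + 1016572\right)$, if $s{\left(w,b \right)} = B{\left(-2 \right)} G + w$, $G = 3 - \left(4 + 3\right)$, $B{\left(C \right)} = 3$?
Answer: $-5771394044787$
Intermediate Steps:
$G = -4$ ($G = 3 - 7 = -4$)
$s{\left(w,b \right)} = -12 + w$ ($s{\left(w,b \right)} = 3 \left(-4\right) + w = -12 + w$)
$\left(-4678398 + s{\left(1039,-86 \right)}\right) \left(T + 1016572\right) = \left(-4678398 + \left(-12 + 1039\right)\right) \left(217325 + 1016572\right) = \left(-4678398 + 1027\right) 1233897 = \left(-4677371\right) 1233897 = -5771394044787$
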